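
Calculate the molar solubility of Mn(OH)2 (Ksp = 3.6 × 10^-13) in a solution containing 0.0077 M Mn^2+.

s = 3.4 x 10^-6 M

Mn(OH)2(s) ⇌ Mn^2+(aq) + 2 OH^-(aq)
Ksp = [Mn^2+][OH^-]^2
If s mol/L dissolves here, [Mn^2+] = 0.0077 + s ≈ 0.0077, [OH^-] = 2s (since the Mn^2+ already present dominates).
Ksp ≈ 0.0077 × (2s)^2
s = 3.4 × 10^-6 M
Check: s = 3.4 × 10^-6 ≪ 0.0077, so the approximation is valid.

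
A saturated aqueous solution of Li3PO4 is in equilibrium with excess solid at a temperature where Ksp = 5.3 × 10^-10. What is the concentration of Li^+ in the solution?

Li3PO4(s) ⇌ 3 Li^+ + PO4^3-
Ksp = [Li^+]^3[PO4^3-]
Let s = molar solubility. Then [Li^+] = 3s and [PO4^3-] = s.
So Ksp = (3s)^3 × s = 27s^4
Solving, s = (5.3 × 10^-10/27)^(1/4) = 2.10 × 10^-3 M
[Li^+] = 3s = 6.3 x 10^-3 M

[Li^+] = 6.3 x 10^-3 M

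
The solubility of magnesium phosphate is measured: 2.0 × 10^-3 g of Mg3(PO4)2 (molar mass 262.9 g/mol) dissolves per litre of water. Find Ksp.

Molar solubility s = (2.0 × 10^-3 g/L) / (262.9 g/mol) = 7.61 x 10^-6 M.
Mg3(PO4)2(s) ⇌ 3 Mg^2+(aq) + 2 PO4^3-(aq)
For each mole of Mg3(PO4)2 that dissolves: [Mg^2+] = 3s, [PO4^3-] = 2s.
Ksp = [Mg^2+]^3[PO4^3-]^2
So Ksp = (3s)^3 × (2s)^2 = 108s^5
Ksp = 108 × (7.61 × 10^-6)^5 = 2.8 × 10^-24

Ksp = 2.8 × 10^-24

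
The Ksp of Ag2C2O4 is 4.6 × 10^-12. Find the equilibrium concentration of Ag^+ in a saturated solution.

[Ag^+] ≈ 2.1e-4 M

Ag2C2O4(s) ⇌ 2 Ag^+ + C2O4^2-
Ksp = [Ag^+]^2[C2O4^2-]
For each mole of Ag2C2O4 that dissolves: [Ag^+] = 2s, [C2O4^2-] = s.
Ksp = (2s)^2s = 4s^3
s^3 = 4.6 × 10^-12 / 4, so s = 1.05 x 10^-4 M
[Ag^+] = 2s = 2.1 x 10^-4 M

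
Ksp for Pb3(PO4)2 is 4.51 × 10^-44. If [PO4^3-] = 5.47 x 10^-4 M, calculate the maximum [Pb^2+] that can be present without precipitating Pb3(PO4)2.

5.32 × 10^-13 M

Pb3(PO4)2(s) <=> 3 Pb^2+ + 2 PO4^3-
Ksp = [Pb^2+]^3[PO4^3-]^2
Precipitation begins when Q = Ksp. With [PO4^3-] = 5.47 x 10^-4 M:
4.51 × 10^-44 = (5.47 x 10^-4)^2 × [Pb^2+]^3
[Pb^2+] = (4.51 × 10^-44 / 2.992 × 10^-7)^(1/3) = 5.32 × 10^-13 M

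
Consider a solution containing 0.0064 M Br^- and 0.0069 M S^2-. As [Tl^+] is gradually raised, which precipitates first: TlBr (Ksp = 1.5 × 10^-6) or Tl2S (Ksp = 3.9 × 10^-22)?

Tl2S

Each salt begins to precipitate when Q = Ksp, i.e. when [Tl^+] reaches its threshold.
For TlBr: 1.5 × 10^-6 = 0.0064 × [Tl^+]  ⇒  [Tl^+] = 2.3 × 10^-4 M.
For Tl2S: 3.9 × 10^-22 = 0.0069 × [Tl^+]^2  ⇒  [Tl^+] = 2.4 × 10^-10 M.
The salt with the lower threshold [Tl^+] precipitates first: Tl2S.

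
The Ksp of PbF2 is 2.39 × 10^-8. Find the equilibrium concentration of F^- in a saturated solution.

PbF2(s) ⇌ Pb^2+ + 2 F^-
Ksp = [Pb^2+][F^-]^2
Let s = molar solubility. Then [Pb^2+] = s and [F^-] = 2s.
So Ksp = s × (2s)^2 = 4s^3
s = (2.39 × 10^-8 / 4)^(1/3) = 1.815 × 10^-3 M
[F^-] = 2s = 3.63 × 10^-3 M

[F^-] ≈ 3.63 × 10^-3 M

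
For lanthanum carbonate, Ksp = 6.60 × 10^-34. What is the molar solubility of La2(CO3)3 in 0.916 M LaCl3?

La2(CO3)3(s) ⇌ 2 La^3+(aq) + 3 CO3^2-(aq)
Ksp = [La^3+]^2[CO3^2-]^3
Let s = moles of La2(CO3)3 that dissolve per litre. [La^3+] = 0.916 + 2s ≈ 0.916, [CO3^2-] = 3s (Ksp is small, so little additional dissolves).
Ksp ≈ (0.916)^2 × (3s)^3
s = 3.08 × 10^-12 M
Check: 2s = 6.2 × 10^-12 ≪ 0.916, so the approximation is valid.

s = 3.08 × 10^-12 M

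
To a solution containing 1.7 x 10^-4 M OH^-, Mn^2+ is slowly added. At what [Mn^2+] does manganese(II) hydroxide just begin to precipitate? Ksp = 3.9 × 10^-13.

[Mn^2+] ≈ 1.3e-5 M

Mn(OH)2(s) ⇌ Mn^2+ + 2 OH^-
Ksp = [Mn^2+][OH^-]^2
Precipitation begins when Q = Ksp. With [OH^-] = 1.7 x 10^-4 M:
3.9 × 10^-13 = (1.7 x 10^-4)^2 × [Mn^2+]
[Mn^2+] = (3.9 × 10^-13 / 2.89 × 10^-8) = 1.3 × 10^-5 M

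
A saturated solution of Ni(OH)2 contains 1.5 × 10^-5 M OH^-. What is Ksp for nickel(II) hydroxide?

Ni(OH)2(s) ⇌ Ni^2+ + 2 OH^-
Stoichiometry gives [Ni^2+] = (1/2)[OH^-] = 7.50 x 10^-6 M.
Ksp = [Ni^2+][OH^-]^2
Ksp = 7.50 × 10^-6 × (1.5 × 10^-5)^2 = 1.7 × 10^-15

Ksp ≈ 1.7e-15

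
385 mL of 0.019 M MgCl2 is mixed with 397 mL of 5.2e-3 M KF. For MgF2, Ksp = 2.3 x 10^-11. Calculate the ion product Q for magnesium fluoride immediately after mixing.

Total volume = 385 + 397 = 782 mL.
[Mg^2+] = 1.9 × 10^-2 × (385/782) = 9.35 × 10^-3 M
[F^-] = 5.2 x 10^-3 × (397/782) = 2.64 × 10^-3 M
MgF2(s) ⇌ Mg^2+(aq) + 2 F^-(aq), so Q = [Mg^2+][F^-]^2
Q = (9.35 × 10^-3)(2.64 × 10^-3)^2 = 6.5 × 10^-8
Q > Ksp, so MgF2 will precipitate.

Q ≈ 6.5 x 10^-8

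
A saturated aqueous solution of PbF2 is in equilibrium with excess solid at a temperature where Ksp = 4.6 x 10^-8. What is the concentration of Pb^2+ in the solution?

[Pb^2+] ≈ 2.3 × 10^-3 M

PbF2(s) ⇌ Pb^2+ + 2 F^-
Ksp = [Pb^2+][F^-]^2
If s mol/L of PbF2 dissolves, [Pb^2+] = s and [F^-] = 2s.
Substituting: Ksp = s(2s)^2 = 4s^3
s = (4.6 x 10^-8 / 4)^(1/3) = 2.26 x 10^-3 M
[Pb^2+] = s = 2.3 × 10^-3 M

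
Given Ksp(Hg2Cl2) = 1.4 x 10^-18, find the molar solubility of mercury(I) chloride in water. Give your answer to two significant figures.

Hg2Cl2(s) ⇌ Hg2^2+(aq) + 2 Cl^-(aq)
Ksp = [Hg2^2+][Cl^-]^2
For each mole of Hg2Cl2 that dissolves: [Hg2^2+] = s, [Cl^-] = 2s.
So Ksp = s × (2s)^2 = 4s^3
Solving, s = (1.4 x 10^-18/4)^(1/3) = 7.0 x 10^-7 M

s ≈ 7.0e-7 M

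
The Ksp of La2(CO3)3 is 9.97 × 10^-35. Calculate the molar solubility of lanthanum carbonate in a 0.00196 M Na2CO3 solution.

La2(CO3)3(s) ⇌ 2 La^3+ + 3 CO3^2-
Ksp = [La^3+]^2[CO3^2-]^3
If s mol/L dissolves here, [La^3+] = 2s, [CO3^2-] = 0.00196 + 3s ≈ 0.00196 (Ksp is small, so little additional dissolves).
Ksp ≈ (2s)^2 × (0.00196)^3
s = 5.75 × 10^-14 M
Check: 3s = 1.7 × 10^-13 ≪ 0.00196, so the approximation is valid.

s ≈ 5.75 × 10^-14 M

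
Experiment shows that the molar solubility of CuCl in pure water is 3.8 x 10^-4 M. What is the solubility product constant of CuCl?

Ksp = 1.4 x 10^-7

CuCl(s) <=> Cu^+(aq) + Cl^-(aq)
If s mol/L of CuCl dissolves, [Cu^+] = s and [Cl^-] = s.
Ksp = [Cu^+][Cl^-]
Ksp = s × s = s^2
Ksp = (3.8 x 10^-4)^2 = 1.4 x 10^-7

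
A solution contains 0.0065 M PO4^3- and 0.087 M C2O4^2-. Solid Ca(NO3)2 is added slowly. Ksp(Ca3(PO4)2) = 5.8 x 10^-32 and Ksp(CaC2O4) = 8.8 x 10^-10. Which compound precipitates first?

Ca3(PO4)2

Each salt begins to precipitate when Q = Ksp, i.e. when [Ca^2+] reaches its threshold.
For Ca3(PO4)2: 5.8 x 10^-32 = (0.0065)^2 × [Ca^2+]^3  ⇒  [Ca^2+] = 1.1 × 10^-9 M.
For CaC2O4: 8.8 x 10^-10 = 0.087 × [Ca^2+]  ⇒  [Ca^2+] = 1.0 × 10^-8 M.
The salt with the lower threshold [Ca^2+] precipitates first: Ca3(PO4)2.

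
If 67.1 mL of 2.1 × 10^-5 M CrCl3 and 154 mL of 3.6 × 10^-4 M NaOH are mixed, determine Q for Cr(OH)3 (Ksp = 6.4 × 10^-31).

Total volume = 67.1 + 154 = 221.1 mL.
[Cr^3+] = 2.1 × 10^-5 × (67.1/221.1) = 6.37 × 10^-6 M
[OH^-] = 3.6 x 10^-4 × (154/221.1) = 2.51 × 10^-4 M
Cr(OH)3(s) ⇌ Cr^3+(aq) + 3 OH^-(aq), so Q = [Cr^3+][OH^-]^3
Q = (6.37 x 10^-6)(2.51 × 10^-4)^3 = 1.0 x 10^-16
Q > Ksp, so Cr(OH)3 will precipitate.

Q = 1.0e-16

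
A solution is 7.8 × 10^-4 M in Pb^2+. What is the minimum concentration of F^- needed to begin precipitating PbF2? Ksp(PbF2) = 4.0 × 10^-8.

7.2 × 10^-3 M

PbF2(s) ⇌ Pb^2+(aq) + 2 F^-(aq)
Ksp = [Pb^2+][F^-]^2
Precipitation begins when Q = Ksp. With [Pb^2+] = 7.8 × 10^-4 M:
4.0 × 10^-8 = (7.8 × 10^-4) × [F^-]^2
[F^-] = (4.0 × 10^-8 / 7.8 x 10^-4)^(1/2) = 7.2 x 10^-3 M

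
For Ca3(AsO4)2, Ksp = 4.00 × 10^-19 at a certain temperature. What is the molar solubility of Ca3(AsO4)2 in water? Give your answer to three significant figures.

s = 8.20e-5 M

Ca3(AsO4)2(s) ⇌ 3 Ca^2+ + 2 AsO4^3-
Ksp = [Ca^2+]^3[AsO4^3-]^2
If s mol/L of Ca3(AsO4)2 dissolves, [Ca^2+] = 3s and [AsO4^3-] = 2s.
So Ksp = (3s)^3 × (2s)^2 = 108s^5
s^5 = 4.00 × 10^-19 / 108, so s = 8.20 x 10^-5 M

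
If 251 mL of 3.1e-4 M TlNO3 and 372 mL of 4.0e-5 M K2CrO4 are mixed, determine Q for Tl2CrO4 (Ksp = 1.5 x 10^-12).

Q = 3.7e-13

Total volume = 251 + 372 = 623 mL.
[Tl^+] = 3.1 x 10^-4 × (251/623) = 1.25 × 10^-4 M
[CrO4^2-] = 4.0 × 10^-5 × (372/623) = 2.39 × 10^-5 M
Tl2CrO4(s) ⇌ 2 Tl^+(aq) + CrO4^2-(aq), so Q = [Tl^+]^2[CrO4^2-]
Q = (1.25 × 10^-4)^2(2.39 × 10^-5) = 3.7 × 10^-13
Q < Ksp, so no precipitate of Tl2CrO4 forms.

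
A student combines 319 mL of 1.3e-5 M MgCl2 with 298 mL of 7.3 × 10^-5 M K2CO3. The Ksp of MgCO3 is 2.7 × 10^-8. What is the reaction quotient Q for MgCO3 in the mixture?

Total volume = 319 + 298 = 617 mL.
[Mg^2+] = 1.3 × 10^-5 × (319/617) = 6.72 × 10^-6 M
[CO3^2-] = 7.3 × 10^-5 × (298/617) = 3.53 x 10^-5 M
MgCO3(s) ⇌ Mg^2+(aq) + CO3^2-(aq), so Q = [Mg^2+][CO3^2-]
Q = (6.72 x 10^-6)(3.53 × 10^-5) = 2.4 × 10^-10
Q < Ksp, so no precipitate of MgCO3 forms.

Q = 2.4e-10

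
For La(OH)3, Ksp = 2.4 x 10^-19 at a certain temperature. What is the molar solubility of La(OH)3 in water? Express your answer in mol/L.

La(OH)3(s) ⇌ La^3+ + 3 OH^-
Ksp = [La^3+][OH^-]^3
If s mol/L of La(OH)3 dissolves, [La^3+] = s and [OH^-] = 3s.
Ksp = s(3s)^3 = 27s^4
Solving, s = (2.4 x 10^-19/27)^(1/4) = 9.7 × 10^-6 M

s ≈ 9.7e-6 M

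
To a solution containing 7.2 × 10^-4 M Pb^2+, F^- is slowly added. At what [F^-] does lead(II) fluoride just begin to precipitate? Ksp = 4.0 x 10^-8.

PbF2(s) ⇌ Pb^2+(aq) + 2 F^-(aq)
Ksp = [Pb^2+][F^-]^2
Precipitation begins when Q = Ksp. With [Pb^2+] = 7.2 × 10^-4 M:
4.0 x 10^-8 = (7.2 × 10^-4) × [F^-]^2
[F^-] = (4.0 x 10^-8 / 7.2 × 10^-4)^(1/2) = 7.5 × 10^-3 M

[F^-] = 7.5e-3 M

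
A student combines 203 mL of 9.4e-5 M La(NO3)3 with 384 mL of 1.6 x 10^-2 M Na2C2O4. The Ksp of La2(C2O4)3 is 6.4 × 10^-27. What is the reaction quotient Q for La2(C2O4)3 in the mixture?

Total volume = 203 + 384 = 587 mL.
[La^3+] = 9.4 × 10^-5 × (203/587) = 3.25 × 10^-5 M
[C2O4^2-] = 1.6 x 10^-2 × (384/587) = 1.05 × 10^-2 M
La2(C2O4)3(s) <=> 2 La^3+ + 3 C2O4^2-, so Q = [La^3+]^2[C2O4^2-]^3
Q = (3.25 x 10^-5)^2(1.05 × 10^-2)^3 = 1.2 × 10^-15
Q > Ksp, so La2(C2O4)3 will precipitate.

Q ≈ 1.2 x 10^-15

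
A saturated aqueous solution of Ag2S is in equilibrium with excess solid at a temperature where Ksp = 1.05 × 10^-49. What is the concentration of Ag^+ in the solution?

Ag2S(s) ⇌ 2 Ag^+ + S^2-
Ksp = [Ag^+]^2[S^2-]
With molar solubility s: [Ag^+] = 2s, [S^2-] = s.
Substituting: Ksp = (2s)^2s = 4s^3
Solving, s = (1.05 × 10^-49/4)^(1/3) = 2.972 x 10^-17 M
[Ag^+] = 2s = 5.94 × 10^-17 M

[Ag^+] = 5.94 × 10^-17 M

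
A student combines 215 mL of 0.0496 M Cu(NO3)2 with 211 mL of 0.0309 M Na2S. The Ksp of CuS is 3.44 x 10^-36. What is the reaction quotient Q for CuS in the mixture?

3.83 × 10^-4

Total volume = 215 + 211 = 426 mL.
[Cu^2+] = 4.96 x 10^-2 × (215/426) = 2.503 x 10^-2 M
[S^2-] = 3.09 × 10^-2 × (211/426) = 1.530 × 10^-2 M
CuS(s) <=> Cu^2+(aq) + S^2-(aq), so Q = [Cu^2+][S^2-]
Q = (2.503 × 10^-2)(1.530 × 10^-2) = 3.83 × 10^-4
Q > Ksp, so CuS will precipitate.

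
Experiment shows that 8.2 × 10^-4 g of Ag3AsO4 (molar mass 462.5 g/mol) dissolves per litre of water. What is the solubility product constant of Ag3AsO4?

2.7 x 10^-22

Molar solubility s = (8.2 x 10^-4 g/L) / (462.5 g/mol) = 1.77 × 10^-6 M.
Ag3AsO4(s) ⇌ 3 Ag^+(aq) + AsO4^3-(aq)
Let s = molar solubility. Then [Ag^+] = 3s and [AsO4^3-] = s.
Ksp = [Ag^+]^3[AsO4^3-]
So Ksp = (3s)^3 × s = 27s^4
Ksp = 27 × (1.77 × 10^-6)^4 = 2.7 × 10^-22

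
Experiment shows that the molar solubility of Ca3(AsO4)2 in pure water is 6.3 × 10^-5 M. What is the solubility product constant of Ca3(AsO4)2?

Ksp ≈ 1.1e-19

Ca3(AsO4)2(s) <=> 3 Ca^2+(aq) + 2 AsO4^3-(aq)
Let s = molar solubility. Then [Ca^2+] = 3s and [AsO4^3-] = 2s.
Ksp = [Ca^2+]^3[AsO4^3-]^2
Substituting: Ksp = (3s)^3(2s)^2 = 108s^5
With s = 6.3 × 10^-5: Ksp = 1.1 x 10^-19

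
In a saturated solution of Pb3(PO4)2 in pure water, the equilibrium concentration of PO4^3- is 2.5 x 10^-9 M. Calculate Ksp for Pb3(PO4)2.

Ksp = 3.3 x 10^-43

Pb3(PO4)2(s) ⇌ 3 Pb^2+ + 2 PO4^3-
Stoichiometry gives [Pb^2+] = (3/2)[PO4^3-] = 3.75 x 10^-9 M.
Ksp = [Pb^2+]^3[PO4^3-]^2
Ksp = (3.75 × 10^-9)^3 × (2.5 × 10^-9)^2 = 3.3 × 10^-43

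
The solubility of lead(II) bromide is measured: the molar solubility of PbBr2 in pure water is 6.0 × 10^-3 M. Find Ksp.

8.6 × 10^-7

PbBr2(s) ⇌ Pb^2+ + 2 Br^-
If s mol/L of PbBr2 dissolves, [Pb^2+] = s and [Br^-] = 2s.
Ksp = [Pb^2+][Br^-]^2
Ksp = s(2s)^2 = 4s^3
With s = 6.0 × 10^-3: Ksp = 8.6 × 10^-7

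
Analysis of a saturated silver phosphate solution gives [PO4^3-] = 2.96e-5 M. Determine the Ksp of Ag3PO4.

2.07 x 10^-17

Ag3PO4(s) ⇌ 3 Ag^+ + PO4^3-
Stoichiometry gives [Ag^+] = (3/1)[PO4^3-] = 8.880 × 10^-5 M.
Ksp = [Ag^+]^3[PO4^3-]
Ksp = (8.880 x 10^-5)^3 × 2.96 × 10^-5 = 2.07 × 10^-17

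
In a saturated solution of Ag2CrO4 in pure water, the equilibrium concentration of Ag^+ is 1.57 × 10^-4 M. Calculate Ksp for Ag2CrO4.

Ag2CrO4(s) ⇌ 2 Ag^+(aq) + CrO4^2-(aq)
Stoichiometry gives [CrO4^2-] = (1/2)[Ag^+] = 7.850 x 10^-5 M.
Ksp = [Ag^+]^2[CrO4^2-]
Ksp = (1.57 × 10^-4)^2 × 7.850 × 10^-5 = 1.93 x 10^-12

Ksp = 1.93 × 10^-12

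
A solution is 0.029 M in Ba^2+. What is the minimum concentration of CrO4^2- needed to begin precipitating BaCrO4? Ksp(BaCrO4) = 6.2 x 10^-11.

[CrO4^2-] = 2.1 x 10^-9 M

BaCrO4(s) ⇌ Ba^2+ + CrO4^2-
Ksp = [Ba^2+][CrO4^2-]
Precipitation begins when Q = Ksp. With [Ba^2+] = 0.029 M:
6.2 x 10^-11 = (0.029) × [CrO4^2-]
[CrO4^2-] = (6.2 x 10^-11 / 2.9 × 10^-2) = 2.1 × 10^-9 M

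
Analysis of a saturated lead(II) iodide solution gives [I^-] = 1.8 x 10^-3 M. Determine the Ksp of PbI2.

PbI2(s) ⇌ Pb^2+ + 2 I^-
Stoichiometry gives [Pb^2+] = (1/2)[I^-] = 9.00 × 10^-4 M.
Ksp = [Pb^2+][I^-]^2
Ksp = 9.00 × 10^-4 × (1.8 × 10^-3)^2 = 2.9 × 10^-9

2.9 × 10^-9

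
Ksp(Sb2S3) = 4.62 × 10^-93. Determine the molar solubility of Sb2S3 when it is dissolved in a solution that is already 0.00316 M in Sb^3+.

Sb2S3(s) ⇌ 2 Sb^3+ + 3 S^2-
Ksp = [Sb^3+]^2[S^2-]^3
If s mol/L dissolves here, [Sb^3+] = 0.00316 + 2s ≈ 0.00316, [S^2-] = 3s (Ksp is small, so little additional dissolves).
Ksp ≈ (0.00316)^2 × (3s)^3
s = 2.58 × 10^-30 M
Check: 2s = 5.2 × 10^-30 ≪ 0.00316, so the approximation is valid.

2.58 x 10^-30 M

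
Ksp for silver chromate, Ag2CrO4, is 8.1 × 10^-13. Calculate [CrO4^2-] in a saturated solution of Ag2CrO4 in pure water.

Ag2CrO4(s) ⇌ 2 Ag^+ + CrO4^2-
Ksp = [Ag^+]^2[CrO4^2-]
With molar solubility s: [Ag^+] = 2s, [CrO4^2-] = s.
So Ksp = (2s)^2 × s = 4s^3
s^3 = 8.1 × 10^-13 / 4, so s = 5.87 × 10^-5 M
[CrO4^2-] = s = 5.9 × 10^-5 M

[CrO4^2-] = 5.9 x 10^-5 M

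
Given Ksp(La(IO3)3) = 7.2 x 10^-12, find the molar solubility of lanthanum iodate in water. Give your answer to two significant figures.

7.2e-4 M

La(IO3)3(s) <=> La^3+ + 3 IO3^-
Ksp = [La^3+][IO3^-]^3
For each mole of La(IO3)3 that dissolves: [La^3+] = s, [IO3^-] = 3s.
So Ksp = s × (3s)^3 = 27s^4
s^4 = 7.2 x 10^-12 / 27, so s = 7.2 × 10^-4 M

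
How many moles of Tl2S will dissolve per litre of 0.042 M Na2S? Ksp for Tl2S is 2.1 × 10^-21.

s ≈ 1.1e-10 M

Tl2S(s) <=> 2 Tl^+(aq) + S^2-(aq)
Ksp = [Tl^+]^2[S^2-]
If s mol/L dissolves here, [Tl^+] = 2s, [S^2-] = 0.042 + s ≈ 0.042 (since S^2- from Na2S dominates).
Ksp ≈ (2s)^2 × 0.042
s = 1.1 x 10^-10 M
Check: s = 1.1 × 10^-10 ≪ 0.042, so the approximation is valid.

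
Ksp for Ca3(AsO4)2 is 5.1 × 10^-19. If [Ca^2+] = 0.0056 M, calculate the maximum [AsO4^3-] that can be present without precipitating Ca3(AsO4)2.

[AsO4^3-] ≈ 1.7e-6 M

Ca3(AsO4)2(s) <=> 3 Ca^2+ + 2 AsO4^3-
Ksp = [Ca^2+]^3[AsO4^3-]^2
Precipitation begins when Q = Ksp. With [Ca^2+] = 0.0056 M:
5.1 × 10^-19 = (0.0056)^3 × [AsO4^3-]^2
[AsO4^3-] = (5.1 × 10^-19 / 1.76 x 10^-7)^(1/2) = 1.7 x 10^-6 M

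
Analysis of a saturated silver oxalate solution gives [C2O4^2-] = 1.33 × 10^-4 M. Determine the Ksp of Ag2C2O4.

Ag2C2O4(s) ⇌ 2 Ag^+(aq) + C2O4^2-(aq)
Stoichiometry gives [Ag^+] = (2/1)[C2O4^2-] = 2.660 × 10^-4 M.
Ksp = [Ag^+]^2[C2O4^2-]
Ksp = (2.660 x 10^-4)^2 × 1.33 × 10^-4 = 9.41 × 10^-12

Ksp = 9.41 × 10^-12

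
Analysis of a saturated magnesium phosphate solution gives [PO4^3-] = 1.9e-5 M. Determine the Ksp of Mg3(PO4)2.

Ksp = 8.4 × 10^-24

Mg3(PO4)2(s) ⇌ 3 Mg^2+(aq) + 2 PO4^3-(aq)
Stoichiometry gives [Mg^2+] = (3/2)[PO4^3-] = 2.85 × 10^-5 M.
Ksp = [Mg^2+]^3[PO4^3-]^2
Ksp = (2.85 × 10^-5)^3 × (1.9 × 10^-5)^2 = 8.4 × 10^-24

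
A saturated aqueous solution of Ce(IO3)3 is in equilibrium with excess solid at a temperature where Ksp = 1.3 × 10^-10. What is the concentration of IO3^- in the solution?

[IO3^-] = 4.4 × 10^-3 M

Ce(IO3)3(s) ⇌ Ce^3+ + 3 IO3^-
Ksp = [Ce^3+][IO3^-]^3
With molar solubility s: [Ce^3+] = s, [IO3^-] = 3s.
Substituting: Ksp = s(3s)^3 = 27s^4
Solving, s = (1.3 × 10^-10/27)^(1/4) = 1.48 × 10^-3 M
[IO3^-] = 3s = 4.4 x 10^-3 M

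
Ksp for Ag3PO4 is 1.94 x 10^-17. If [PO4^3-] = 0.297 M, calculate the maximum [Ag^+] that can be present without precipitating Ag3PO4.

[Ag^+] = 4.03 x 10^-6 M

Ag3PO4(s) <=> 3 Ag^+ + PO4^3-
Ksp = [Ag^+]^3[PO4^3-]
Precipitation begins when Q = Ksp. With [PO4^3-] = 0.297 M:
1.94 x 10^-17 = (0.297) × [Ag^+]^3
[Ag^+] = (1.94 x 10^-17 / 2.97 × 10^-1)^(1/3) = 4.03 × 10^-6 M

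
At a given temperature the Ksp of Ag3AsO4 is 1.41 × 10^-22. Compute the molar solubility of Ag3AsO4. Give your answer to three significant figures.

Ag3AsO4(s) <=> 3 Ag^+(aq) + AsO4^3-(aq)
Ksp = [Ag^+]^3[AsO4^3-]
With molar solubility s: [Ag^+] = 3s, [AsO4^3-] = s.
Ksp = (3s)^3s = 27s^4
Solving, s = (1.41 × 10^-22/27)^(1/4) = 1.51 x 10^-6 M

s ≈ 1.51 x 10^-6 M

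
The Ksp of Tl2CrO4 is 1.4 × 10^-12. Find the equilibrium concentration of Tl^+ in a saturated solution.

[Tl^+] = 1.4 × 10^-4 M

Tl2CrO4(s) <=> 2 Tl^+(aq) + CrO4^2-(aq)
Ksp = [Tl^+]^2[CrO4^2-]
If s mol/L of Tl2CrO4 dissolves, [Tl^+] = 2s and [CrO4^2-] = s.
Substituting: Ksp = (2s)^2s = 4s^3
s^3 = 1.4 × 10^-12 / 4, so s = 7.05 x 10^-5 M
[Tl^+] = 2s = 1.4 x 10^-4 M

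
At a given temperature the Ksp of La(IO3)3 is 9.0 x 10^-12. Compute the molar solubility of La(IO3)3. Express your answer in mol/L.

s = 7.6 × 10^-4 M

La(IO3)3(s) ⇌ La^3+ + 3 IO3^-
Ksp = [La^3+][IO3^-]^3
With molar solubility s: [La^3+] = s, [IO3^-] = 3s.
Ksp = s(3s)^3 = 27s^4
s = (9.0 x 10^-12 / 27)^(1/4) = 7.6 x 10^-4 M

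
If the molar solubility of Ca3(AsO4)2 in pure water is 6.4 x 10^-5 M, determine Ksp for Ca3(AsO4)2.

Ca3(AsO4)2(s) <=> 3 Ca^2+ + 2 AsO4^3-
For each mole of Ca3(AsO4)2 that dissolves: [Ca^2+] = 3s, [AsO4^3-] = 2s.
Ksp = [Ca^2+]^3[AsO4^3-]^2
Ksp = (3s)^3(2s)^2 = 108s^5
With s = 6.4 × 10^-5: Ksp = 1.2 × 10^-19

Ksp ≈ 1.2e-19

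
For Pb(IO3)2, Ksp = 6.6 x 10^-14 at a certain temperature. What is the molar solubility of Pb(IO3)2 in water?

s ≈ 2.5 × 10^-5 M

Pb(IO3)2(s) <=> Pb^2+ + 2 IO3^-
Ksp = [Pb^2+][IO3^-]^2
With molar solubility s: [Pb^2+] = s, [IO3^-] = 2s.
So Ksp = s × (2s)^2 = 4s^3
s^3 = 6.6 x 10^-14 / 4, so s = 2.5 × 10^-5 M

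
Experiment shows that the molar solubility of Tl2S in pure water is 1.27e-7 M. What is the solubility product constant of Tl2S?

Tl2S(s) ⇌ 2 Tl^+(aq) + S^2-(aq)
Let s = molar solubility. Then [Tl^+] = 2s and [S^2-] = s.
Ksp = [Tl^+]^2[S^2-]
Ksp = (2s)^2s = 4s^3
Ksp = 4 × (1.27 × 10^-7)^3 = 8.19 × 10^-21

8.19e-21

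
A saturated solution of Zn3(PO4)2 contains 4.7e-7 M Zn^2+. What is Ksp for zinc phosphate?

Zn3(PO4)2(s) <=> 3 Zn^2+ + 2 PO4^3-
Stoichiometry gives [PO4^3-] = (2/3)[Zn^2+] = 3.13 × 10^-7 M.
Ksp = [Zn^2+]^3[PO4^3-]^2
Ksp = (4.7 × 10^-7)^3 × (3.13 × 10^-7)^2 = 1.0 x 10^-32

Ksp ≈ 1.0 x 10^-32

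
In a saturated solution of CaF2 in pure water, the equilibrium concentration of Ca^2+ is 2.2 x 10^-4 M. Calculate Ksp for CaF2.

CaF2(s) <=> Ca^2+(aq) + 2 F^-(aq)
Stoichiometry gives [F^-] = (2/1)[Ca^2+] = 4.40 × 10^-4 M.
Ksp = [Ca^2+][F^-]^2
Ksp = 2.2 × 10^-4 × (4.40 × 10^-4)^2 = 4.3 × 10^-11

Ksp ≈ 4.3 × 10^-11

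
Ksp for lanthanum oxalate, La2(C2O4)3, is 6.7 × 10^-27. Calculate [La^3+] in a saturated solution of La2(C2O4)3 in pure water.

La2(C2O4)3(s) <=> 2 La^3+ + 3 C2O4^2-
Ksp = [La^3+]^2[C2O4^2-]^3
Let s = molar solubility. Then [La^3+] = 2s and [C2O4^2-] = 3s.
Ksp = (2s)^2(3s)^3 = 108s^5
Solving, s = (6.7 × 10^-27/108)^(1/5) = 2.28 × 10^-6 M
[La^3+] = 2s = 4.6 × 10^-6 M

[La^3+] = 4.6 x 10^-6 M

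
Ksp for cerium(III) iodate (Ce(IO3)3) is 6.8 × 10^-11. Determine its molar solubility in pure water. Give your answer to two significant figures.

Ce(IO3)3(s) ⇌ Ce^3+(aq) + 3 IO3^-(aq)
Ksp = [Ce^3+][IO3^-]^3
If s mol/L of Ce(IO3)3 dissolves, [Ce^3+] = s and [IO3^-] = 3s.
Substituting: Ksp = s(3s)^3 = 27s^4
s^4 = 6.8 × 10^-11 / 27, so s = 1.3 x 10^-3 M

s = 1.3 x 10^-3 M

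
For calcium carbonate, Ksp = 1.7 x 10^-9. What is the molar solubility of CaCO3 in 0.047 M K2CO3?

s = 3.6 x 10^-8 M

CaCO3(s) ⇌ Ca^2+ + CO3^2-
Ksp = [Ca^2+][CO3^2-]
Let s = moles of CaCO3 that dissolve per litre. [Ca^2+] = s, [CO3^2-] = 0.047 + s ≈ 0.047 (since CO3^2- from K2CO3 dominates).
Ksp ≈ s × 0.047
s = 3.6 × 10^-8 M
Check: s = 3.6 × 10^-8 ≪ 0.047, so the approximation is valid.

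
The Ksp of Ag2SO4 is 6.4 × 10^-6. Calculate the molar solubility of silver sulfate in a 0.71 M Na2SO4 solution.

1.5 × 10^-3 M

Ag2SO4(s) ⇌ 2 Ag^+(aq) + SO4^2-(aq)
Ksp = [Ag^+]^2[SO4^2-]
If s mol/L dissolves here, [Ag^+] = 2s, [SO4^2-] = 0.71 + s ≈ 0.71 (Ksp is small, so little additional dissolves).
Ksp ≈ (2s)^2 × 0.71
s = 1.5 × 10^-3 M
Check: s = 1.5 × 10^-3 ≪ 0.71, so the approximation is valid.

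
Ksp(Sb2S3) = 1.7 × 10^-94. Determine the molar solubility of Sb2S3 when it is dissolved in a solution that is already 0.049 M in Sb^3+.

Sb2S3(s) ⇌ 2 Sb^3+(aq) + 3 S^2-(aq)
Ksp = [Sb^3+]^2[S^2-]^3
If s mol/L dissolves here, [Sb^3+] = 0.049 + 2s ≈ 0.049, [S^2-] = 3s (Ksp is small, so little additional dissolves).
Ksp ≈ (0.049)^2 × (3s)^3
s = 1.4 × 10^-31 M
Check: 2s = 2.8 x 10^-31 ≪ 0.049, so the approximation is valid.

s ≈ 1.4 x 10^-31 M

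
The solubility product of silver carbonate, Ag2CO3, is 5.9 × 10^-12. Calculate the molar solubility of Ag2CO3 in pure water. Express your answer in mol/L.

Ag2CO3(s) ⇌ 2 Ag^+ + CO3^2-
Ksp = [Ag^+]^2[CO3^2-]
Let s = molar solubility. Then [Ag^+] = 2s and [CO3^2-] = s.
Substituting: Ksp = (2s)^2s = 4s^3
s = (5.9 × 10^-12 / 4)^(1/3) = 1.1 x 10^-4 M

s = 1.1 x 10^-4 M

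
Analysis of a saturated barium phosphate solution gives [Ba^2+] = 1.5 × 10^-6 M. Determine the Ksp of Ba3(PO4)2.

Ksp = 3.4 × 10^-30

Ba3(PO4)2(s) <=> 3 Ba^2+(aq) + 2 PO4^3-(aq)
Stoichiometry gives [PO4^3-] = (2/3)[Ba^2+] = 1.00 x 10^-6 M.
Ksp = [Ba^2+]^3[PO4^3-]^2
Ksp = (1.5 × 10^-6)^3 × (1.00 × 10^-6)^2 = 3.4 × 10^-30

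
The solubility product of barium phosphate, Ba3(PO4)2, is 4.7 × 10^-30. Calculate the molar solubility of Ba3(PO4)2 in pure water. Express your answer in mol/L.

5.3 x 10^-7 M

Ba3(PO4)2(s) ⇌ 3 Ba^2+ + 2 PO4^3-
Ksp = [Ba^2+]^3[PO4^3-]^2
With molar solubility s: [Ba^2+] = 3s, [PO4^3-] = 2s.
So Ksp = (3s)^3 × (2s)^2 = 108s^5
s^5 = 4.7 × 10^-30 / 108, so s = 5.3 × 10^-7 M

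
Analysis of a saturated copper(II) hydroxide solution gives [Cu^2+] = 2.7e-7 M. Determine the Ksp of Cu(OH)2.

Cu(OH)2(s) ⇌ Cu^2+ + 2 OH^-
Stoichiometry gives [OH^-] = (2/1)[Cu^2+] = 5.40 x 10^-7 M.
Ksp = [Cu^2+][OH^-]^2
Ksp = 2.7 × 10^-7 × (5.40 × 10^-7)^2 = 7.9 × 10^-20

Ksp ≈ 7.9e-20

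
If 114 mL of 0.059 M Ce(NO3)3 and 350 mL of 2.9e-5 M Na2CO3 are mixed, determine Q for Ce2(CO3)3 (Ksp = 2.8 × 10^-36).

Q ≈ 2.2e-18

Total volume = 114 + 350 = 464 mL.
[Ce^3+] = 5.9 × 10^-2 × (114/464) = 1.45 × 10^-2 M
[CO3^2-] = 2.9 x 10^-5 × (350/464) = 2.19 × 10^-5 M
Ce2(CO3)3(s) <=> 2 Ce^3+ + 3 CO3^2-, so Q = [Ce^3+]^2[CO3^2-]^3
Q = (1.45 × 10^-2)^2(2.19 × 10^-5)^3 = 2.2 × 10^-18
Q > Ksp, so Ce2(CO3)3 will precipitate.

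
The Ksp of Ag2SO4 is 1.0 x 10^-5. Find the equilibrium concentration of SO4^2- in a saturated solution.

[SO4^2-] ≈ 0.014 M

Ag2SO4(s) <=> 2 Ag^+(aq) + SO4^2-(aq)
Ksp = [Ag^+]^2[SO4^2-]
For each mole of Ag2SO4 that dissolves: [Ag^+] = 2s, [SO4^2-] = s.
Substituting: Ksp = (2s)^2s = 4s^3
s = (1.0 x 10^-5 / 4)^(1/3) = 1.36 × 10^-2 M
[SO4^2-] = s = 1.4 × 10^-2 M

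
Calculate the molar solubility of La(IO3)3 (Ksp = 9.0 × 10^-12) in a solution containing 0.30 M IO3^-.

La(IO3)3(s) <=> La^3+ + 3 IO3^-
Ksp = [La^3+][IO3^-]^3
If s mol/L dissolves here, [La^3+] = s, [IO3^-] = 0.30 + 3s ≈ 0.30 (Ksp is small, so little additional dissolves).
Ksp ≈ s × (0.30)^3
s = 3.3 × 10^-10 M
Check: 3s = 1.0 × 10^-9 ≪ 0.30, so the approximation is valid.

s = 3.3e-10 M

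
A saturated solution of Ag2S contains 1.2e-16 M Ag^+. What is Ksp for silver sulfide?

Ksp = 8.6e-49

Ag2S(s) <=> 2 Ag^+(aq) + S^2-(aq)
Stoichiometry gives [S^2-] = (1/2)[Ag^+] = 6.00 x 10^-17 M.
Ksp = [Ag^+]^2[S^2-]
Ksp = (1.2 x 10^-16)^2 × 6.00 x 10^-17 = 8.6 × 10^-49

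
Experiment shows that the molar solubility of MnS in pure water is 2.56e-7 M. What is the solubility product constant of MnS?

MnS(s) ⇌ Mn^2+(aq) + S^2-(aq)
Let s = molar solubility. Then [Mn^2+] = s and [S^2-] = s.
Ksp = [Mn^2+][S^2-]
Ksp = s^2
With s = 2.56 × 10^-7: Ksp = 6.55 × 10^-14

Ksp = 6.55e-14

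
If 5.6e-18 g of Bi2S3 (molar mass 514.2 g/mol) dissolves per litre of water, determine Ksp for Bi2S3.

Ksp ≈ 1.7 × 10^-98

Molar solubility s = (5.6 × 10^-18 g/L) / (514.2 g/mol) = 1.09 × 10^-20 M.
Bi2S3(s) ⇌ 2 Bi^3+ + 3 S^2-
If s mol/L of Bi2S3 dissolves, [Bi^3+] = 2s and [S^2-] = 3s.
Ksp = [Bi^3+]^2[S^2-]^3
Substituting: Ksp = (2s)^2(3s)^3 = 108s^5
Ksp = 108 × (1.09 × 10^-20)^5 = 1.7 x 10^-98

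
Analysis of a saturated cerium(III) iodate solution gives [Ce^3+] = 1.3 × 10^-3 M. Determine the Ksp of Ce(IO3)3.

Ce(IO3)3(s) ⇌ Ce^3+ + 3 IO3^-
Stoichiometry gives [IO3^-] = (3/1)[Ce^3+] = 3.90 × 10^-3 M.
Ksp = [Ce^3+][IO3^-]^3
Ksp = 1.3 x 10^-3 × (3.90 × 10^-3)^3 = 7.7 × 10^-11

Ksp ≈ 7.7 x 10^-11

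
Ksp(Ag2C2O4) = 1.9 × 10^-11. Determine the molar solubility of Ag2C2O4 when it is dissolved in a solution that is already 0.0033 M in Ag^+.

s ≈ 1.7 × 10^-6 M

Ag2C2O4(s) <=> 2 Ag^+ + C2O4^2-
Ksp = [Ag^+]^2[C2O4^2-]
Let s be the molar solubility in this solution. [Ag^+] = 0.0033 + 2s ≈ 0.0033, [C2O4^2-] = s (since the Ag^+ already present dominates).
Ksp ≈ (0.0033)^2 × s
s = 1.7 × 10^-6 M
Check: 2s = 3.5 x 10^-6 ≪ 0.0033, so the approximation is valid.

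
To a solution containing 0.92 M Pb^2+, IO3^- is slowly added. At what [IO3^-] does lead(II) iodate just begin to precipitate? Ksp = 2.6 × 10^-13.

[IO3^-] = 5.3 x 10^-7 M

Pb(IO3)2(s) <=> Pb^2+(aq) + 2 IO3^-(aq)
Ksp = [Pb^2+][IO3^-]^2
Precipitation begins when Q = Ksp. With [Pb^2+] = 0.92 M:
2.6 × 10^-13 = (0.92) × [IO3^-]^2
[IO3^-] = (2.6 × 10^-13 / 9.2 × 10^-1)^(1/2) = 5.3 x 10^-7 M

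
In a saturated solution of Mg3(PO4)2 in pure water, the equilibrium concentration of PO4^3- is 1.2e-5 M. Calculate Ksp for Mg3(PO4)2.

8.4 x 10^-25

Mg3(PO4)2(s) <=> 3 Mg^2+(aq) + 2 PO4^3-(aq)
Stoichiometry gives [Mg^2+] = (3/2)[PO4^3-] = 1.80 × 10^-5 M.
Ksp = [Mg^2+]^3[PO4^3-]^2
Ksp = (1.80 x 10^-5)^3 × (1.2 x 10^-5)^2 = 8.4 × 10^-25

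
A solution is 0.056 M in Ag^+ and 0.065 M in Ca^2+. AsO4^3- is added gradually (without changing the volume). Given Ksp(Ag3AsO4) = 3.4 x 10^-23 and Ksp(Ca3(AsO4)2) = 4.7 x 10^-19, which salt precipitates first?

Ag3AsO4

Each salt begins to precipitate when Q = Ksp, i.e. when [AsO4^3-] reaches its threshold.
For Ag3AsO4: 3.4 x 10^-23 = (0.056)^3 × [AsO4^3-]  ⇒  [AsO4^3-] = 1.9 x 10^-19 M.
For Ca3(AsO4)2: 4.7 x 10^-19 = (0.065)^3 × [AsO4^3-]^2  ⇒  [AsO4^3-] = 4.1 x 10^-8 M.
The salt with the lower threshold [AsO4^3-] precipitates first: Ag3AsO4.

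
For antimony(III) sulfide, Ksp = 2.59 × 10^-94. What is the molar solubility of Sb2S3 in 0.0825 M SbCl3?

Sb2S3(s) <=> 2 Sb^3+(aq) + 3 S^2-(aq)
Ksp = [Sb^3+]^2[S^2-]^3
Let s = moles of Sb2S3 that dissolve per litre. [Sb^3+] = 0.0825 + 2s ≈ 0.0825, [S^2-] = 3s (Ksp is small, so little additional dissolves).
Ksp ≈ (0.0825)^2 × (3s)^3
s = 1.12 × 10^-31 M
Check: 2s = 2.2 x 10^-31 ≪ 0.0825, so the approximation is valid.

1.12 x 10^-31 M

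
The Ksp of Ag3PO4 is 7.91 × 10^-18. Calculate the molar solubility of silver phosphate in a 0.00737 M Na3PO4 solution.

s = 3.41 × 10^-6 M

Ag3PO4(s) ⇌ 3 Ag^+(aq) + PO4^3-(aq)
Ksp = [Ag^+]^3[PO4^3-]
Let s be the molar solubility in this solution. [Ag^+] = 3s, [PO4^3-] = 0.00737 + s ≈ 0.00737 (common-ion effect: PO4^3- is already 0.00737 M).
Ksp ≈ (3s)^3 × 0.00737
s = 3.41 x 10^-6 M
Check: s = 3.4 × 10^-6 ≪ 0.00737, so the approximation is valid.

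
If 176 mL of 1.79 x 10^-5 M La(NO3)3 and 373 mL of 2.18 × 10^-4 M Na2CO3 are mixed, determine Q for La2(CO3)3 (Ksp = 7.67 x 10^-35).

Total volume = 176 + 373 = 549 mL.
[La^3+] = 1.79 × 10^-5 × (176/549) = 5.738 × 10^-6 M
[CO3^2-] = 2.18 × 10^-4 × (373/549) = 1.481 × 10^-4 M
La2(CO3)3(s) <=> 2 La^3+(aq) + 3 CO3^2-(aq), so Q = [La^3+]^2[CO3^2-]^3
Q = (5.738 × 10^-6)^2(1.481 x 10^-4)^3 = 1.07 × 10^-22
Q > Ksp, so La2(CO3)3 will precipitate.

1.07 x 10^-22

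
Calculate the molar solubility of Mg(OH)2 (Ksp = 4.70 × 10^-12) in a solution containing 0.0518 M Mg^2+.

Mg(OH)2(s) <=> Mg^2+ + 2 OH^-
Ksp = [Mg^2+][OH^-]^2
If s mol/L dissolves here, [Mg^2+] = 0.0518 + s ≈ 0.0518, [OH^-] = 2s (common-ion effect: Mg^2+ is already 0.0518 M).
Ksp ≈ 0.0518 × (2s)^2
s = 4.76 × 10^-6 M
Check: s = 4.8 × 10^-6 ≪ 0.0518, so the approximation is valid.

4.76 x 10^-6 M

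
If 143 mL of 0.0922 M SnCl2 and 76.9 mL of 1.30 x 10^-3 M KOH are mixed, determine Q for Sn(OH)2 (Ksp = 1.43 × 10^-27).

1.24 × 10^-8

Total volume = 143 + 76.9 = 219.9 mL.
[Sn^2+] = 9.22 × 10^-2 × (143/219.9) = 5.996 x 10^-2 M
[OH^-] = 1.30 x 10^-3 × (76.9/219.9) = 4.546 x 10^-4 M
Sn(OH)2(s) ⇌ Sn^2+(aq) + 2 OH^-(aq), so Q = [Sn^2+][OH^-]^2
Q = (5.996 x 10^-2)(4.546 x 10^-4)^2 = 1.24 × 10^-8
Q > Ksp, so Sn(OH)2 will precipitate.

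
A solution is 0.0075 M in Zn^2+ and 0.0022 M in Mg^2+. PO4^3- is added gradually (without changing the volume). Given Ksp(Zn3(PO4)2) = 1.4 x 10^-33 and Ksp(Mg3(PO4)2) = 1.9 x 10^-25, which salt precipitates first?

Each salt begins to precipitate when Q = Ksp, i.e. when [PO4^3-] reaches its threshold.
For Zn3(PO4)2: 1.4 x 10^-33 = (0.0075)^3 × [PO4^3-]^2  ⇒  [PO4^3-] = 5.8 x 10^-14 M.
For Mg3(PO4)2: 1.9 x 10^-25 = (0.0022)^3 × [PO4^3-]^2  ⇒  [PO4^3-] = 4.2 × 10^-9 M.
The salt with the lower threshold [PO4^3-] precipitates first: Zn3(PO4)2.

Zn3(PO4)2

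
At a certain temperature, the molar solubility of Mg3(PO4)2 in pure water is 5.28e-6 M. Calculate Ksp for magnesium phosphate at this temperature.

Ksp ≈ 4.43 × 10^-25

Mg3(PO4)2(s) ⇌ 3 Mg^2+(aq) + 2 PO4^3-(aq)
If s mol/L of Mg3(PO4)2 dissolves, [Mg^2+] = 3s and [PO4^3-] = 2s.
Ksp = [Mg^2+]^3[PO4^3-]^2
Ksp = (3s)^3(2s)^2 = 108s^5
Ksp = 108 × (5.28 × 10^-6)^5 = 4.43 × 10^-25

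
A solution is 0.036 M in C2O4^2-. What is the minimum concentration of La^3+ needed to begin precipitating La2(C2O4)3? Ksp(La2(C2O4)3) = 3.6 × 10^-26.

[La^3+] = 2.8 × 10^-11 M

La2(C2O4)3(s) <=> 2 La^3+ + 3 C2O4^2-
Ksp = [La^3+]^2[C2O4^2-]^3
Precipitation begins when Q = Ksp. With [C2O4^2-] = 0.036 M:
3.6 × 10^-26 = (0.036)^3 × [La^3+]^2
[La^3+] = (3.6 × 10^-26 / 4.67 × 10^-5)^(1/2) = 2.8 × 10^-11 M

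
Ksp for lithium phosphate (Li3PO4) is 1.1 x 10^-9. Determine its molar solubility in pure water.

Li3PO4(s) <=> 3 Li^+ + PO4^3-
Ksp = [Li^+]^3[PO4^3-]
Let s = molar solubility. Then [Li^+] = 3s and [PO4^3-] = s.
Ksp = (3s)^3s = 27s^4
s^4 = 1.1 x 10^-9 / 27, so s = 2.5 x 10^-3 M

s ≈ 2.5e-3 M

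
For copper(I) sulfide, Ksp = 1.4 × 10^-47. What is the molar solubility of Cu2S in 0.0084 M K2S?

s ≈ 2.0 × 10^-23 M

Cu2S(s) ⇌ 2 Cu^+ + S^2-
Ksp = [Cu^+]^2[S^2-]
Let s be the molar solubility in this solution. [Cu^+] = 2s, [S^2-] = 0.0084 + s ≈ 0.0084 (Ksp is small, so little additional dissolves).
Ksp ≈ (2s)^2 × 0.0084
s = 2.0 x 10^-23 M
Check: s = 2.0 × 10^-23 ≪ 0.0084, so the approximation is valid.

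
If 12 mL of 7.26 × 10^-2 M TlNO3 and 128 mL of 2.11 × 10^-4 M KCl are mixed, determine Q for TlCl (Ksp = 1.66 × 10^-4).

Total volume = 12 + 128 = 140 mL.
[Tl^+] = 7.26 × 10^-2 × (12/140) = 6.223 × 10^-3 M
[Cl^-] = 2.11 x 10^-4 × (128/140) = 1.929 × 10^-4 M
TlCl(s) ⇌ Tl^+ + Cl^-, so Q = [Tl^+][Cl^-]
Q = (6.223 × 10^-3)(1.929 × 10^-4) = 1.20 × 10^-6
Q < Ksp, so no precipitate of TlCl forms.

Q = 1.20 × 10^-6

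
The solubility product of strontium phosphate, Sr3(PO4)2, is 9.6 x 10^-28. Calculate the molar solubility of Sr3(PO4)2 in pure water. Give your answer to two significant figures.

Sr3(PO4)2(s) ⇌ 3 Sr^2+(aq) + 2 PO4^3-(aq)
Ksp = [Sr^2+]^3[PO4^3-]^2
With molar solubility s: [Sr^2+] = 3s, [PO4^3-] = 2s.
Ksp = (3s)^3(2s)^2 = 108s^5
Solving, s = (9.6 x 10^-28/108)^(1/5) = 1.5 × 10^-6 M

s = 1.5 × 10^-6 M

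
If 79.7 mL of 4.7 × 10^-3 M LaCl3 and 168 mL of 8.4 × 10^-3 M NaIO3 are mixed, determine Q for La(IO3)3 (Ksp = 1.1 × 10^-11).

Total volume = 79.7 + 168 = 247.7 mL.
[La^3+] = 4.7 x 10^-3 × (79.7/247.7) = 1.51 × 10^-3 M
[IO3^-] = 8.4 x 10^-3 × (168/247.7) = 5.70 × 10^-3 M
La(IO3)3(s) <=> La^3+(aq) + 3 IO3^-(aq), so Q = [La^3+][IO3^-]^3
Q = (1.51 × 10^-3)(5.70 x 10^-3)^3 = 2.8 × 10^-10
Q > Ksp, so La(IO3)3 will precipitate.

Q ≈ 2.8 x 10^-10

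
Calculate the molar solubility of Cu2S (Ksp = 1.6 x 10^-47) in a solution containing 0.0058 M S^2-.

Cu2S(s) <=> 2 Cu^+(aq) + S^2-(aq)
Ksp = [Cu^+]^2[S^2-]
Let s = moles of Cu2S that dissolve per litre. [Cu^+] = 2s, [S^2-] = 0.0058 + s ≈ 0.0058 (Ksp is small, so little additional dissolves).
Ksp ≈ (2s)^2 × 0.0058
s = 2.6 x 10^-23 M
Check: s = 2.6 x 10^-23 ≪ 0.0058, so the approximation is valid.

s = 2.6 × 10^-23 M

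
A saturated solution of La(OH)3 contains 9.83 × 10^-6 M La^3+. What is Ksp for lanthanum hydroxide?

Ksp = 2.52e-19

La(OH)3(s) <=> La^3+ + 3 OH^-
Stoichiometry gives [OH^-] = (3/1)[La^3+] = 2.949 × 10^-5 M.
Ksp = [La^3+][OH^-]^3
Ksp = 9.83 × 10^-6 × (2.949 × 10^-5)^3 = 2.52 × 10^-19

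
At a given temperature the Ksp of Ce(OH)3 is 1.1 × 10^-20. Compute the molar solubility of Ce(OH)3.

4.5e-6 M

Ce(OH)3(s) ⇌ Ce^3+ + 3 OH^-
Ksp = [Ce^3+][OH^-]^3
If s mol/L of Ce(OH)3 dissolves, [Ce^3+] = s and [OH^-] = 3s.
Substituting: Ksp = s(3s)^3 = 27s^4
s^4 = 1.1 × 10^-20 / 27, so s = 4.5 × 10^-6 M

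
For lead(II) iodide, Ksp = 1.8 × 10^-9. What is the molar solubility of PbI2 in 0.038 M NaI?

s = 1.2 × 10^-6 M

PbI2(s) ⇌ Pb^2+ + 2 I^-
Ksp = [Pb^2+][I^-]^2
Let s = moles of PbI2 that dissolve per litre. [Pb^2+] = s, [I^-] = 0.038 + 2s ≈ 0.038 (common-ion effect: I^- is already 0.038 M).
Ksp ≈ s × (0.038)^2
s = 1.2 × 10^-6 M
Check: 2s = 2.5 × 10^-6 ≪ 0.038, so the approximation is valid.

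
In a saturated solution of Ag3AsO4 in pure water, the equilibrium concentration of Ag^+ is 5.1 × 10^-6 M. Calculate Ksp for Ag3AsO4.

2.3 × 10^-22

Ag3AsO4(s) <=> 3 Ag^+ + AsO4^3-
Stoichiometry gives [AsO4^3-] = (1/3)[Ag^+] = 1.70 x 10^-6 M.
Ksp = [Ag^+]^3[AsO4^3-]
Ksp = (5.1 × 10^-6)^3 × 1.70 × 10^-6 = 2.3 x 10^-22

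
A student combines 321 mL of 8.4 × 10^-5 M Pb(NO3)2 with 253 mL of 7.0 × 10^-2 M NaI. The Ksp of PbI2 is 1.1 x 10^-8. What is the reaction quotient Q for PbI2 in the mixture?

Q = 4.5 × 10^-8

Total volume = 321 + 253 = 574 mL.
[Pb^2+] = 8.4 × 10^-5 × (321/574) = 4.70 × 10^-5 M
[I^-] = 7.0 x 10^-2 × (253/574) = 3.09 × 10^-2 M
PbI2(s) ⇌ Pb^2+ + 2 I^-, so Q = [Pb^2+][I^-]^2
Q = (4.70 × 10^-5)(3.09 × 10^-2)^2 = 4.5 x 10^-8
Q > Ksp, so PbI2 will precipitate.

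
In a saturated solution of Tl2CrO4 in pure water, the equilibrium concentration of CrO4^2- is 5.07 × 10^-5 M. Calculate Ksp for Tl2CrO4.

Tl2CrO4(s) <=> 2 Tl^+(aq) + CrO4^2-(aq)
Stoichiometry gives [Tl^+] = (2/1)[CrO4^2-] = 1.014 × 10^-4 M.
Ksp = [Tl^+]^2[CrO4^2-]
Ksp = (1.014 × 10^-4)^2 × 5.07 x 10^-5 = 5.21 × 10^-13

5.21e-13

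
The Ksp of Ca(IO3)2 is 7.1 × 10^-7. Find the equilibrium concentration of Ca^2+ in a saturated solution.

Ca(IO3)2(s) ⇌ Ca^2+(aq) + 2 IO3^-(aq)
Ksp = [Ca^2+][IO3^-]^2
If s mol/L of Ca(IO3)2 dissolves, [Ca^2+] = s and [IO3^-] = 2s.
Ksp = s(2s)^2 = 4s^3
Solving, s = (7.1 × 10^-7/4)^(1/3) = 5.62 × 10^-3 M
[Ca^2+] = s = 5.6 x 10^-3 M

[Ca^2+] ≈ 5.6 × 10^-3 M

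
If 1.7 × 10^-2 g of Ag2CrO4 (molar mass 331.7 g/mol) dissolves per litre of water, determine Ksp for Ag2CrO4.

Molar solubility s = (1.7 × 10^-2 g/L) / (331.7 g/mol) = 5.13 × 10^-5 M.
Ag2CrO4(s) <=> 2 Ag^+ + CrO4^2-
For each mole of Ag2CrO4 that dissolves: [Ag^+] = 2s, [CrO4^2-] = s.
Ksp = [Ag^+]^2[CrO4^2-]
Substituting: Ksp = (2s)^2s = 4s^3
With s = 5.13 × 10^-5: Ksp = 5.4 × 10^-13

5.4 × 10^-13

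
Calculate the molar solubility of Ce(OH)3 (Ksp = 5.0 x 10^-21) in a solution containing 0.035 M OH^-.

Ce(OH)3(s) <=> Ce^3+(aq) + 3 OH^-(aq)
Ksp = [Ce^3+][OH^-]^3
Let s = moles of Ce(OH)3 that dissolve per litre. [Ce^3+] = s, [OH^-] = 0.035 + 3s ≈ 0.035 (Ksp is small, so little additional dissolves).
Ksp ≈ s × (0.035)^3
s = 1.2 × 10^-16 M
Check: 3s = 3.5 × 10^-16 ≪ 0.035, so the approximation is valid.

s ≈ 1.2 × 10^-16 M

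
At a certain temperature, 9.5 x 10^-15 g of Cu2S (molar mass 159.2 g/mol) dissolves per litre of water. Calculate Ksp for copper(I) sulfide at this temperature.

Ksp = 8.5 x 10^-49

Molar solubility s = (9.5 x 10^-15 g/L) / (159.2 g/mol) = 5.97 x 10^-17 M.
Cu2S(s) <=> 2 Cu^+ + S^2-
If s mol/L of Cu2S dissolves, [Cu^+] = 2s and [S^2-] = s.
Ksp = [Cu^+]^2[S^2-]
So Ksp = (2s)^2 × s = 4s^3
With s = 5.97 × 10^-17: Ksp = 8.5 × 10^-49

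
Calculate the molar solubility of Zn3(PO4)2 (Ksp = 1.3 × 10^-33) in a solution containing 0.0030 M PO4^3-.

s ≈ 1.7e-10 M

Zn3(PO4)2(s) ⇌ 3 Zn^2+(aq) + 2 PO4^3-(aq)
Ksp = [Zn^2+]^3[PO4^3-]^2
Let s be the molar solubility in this solution. [Zn^2+] = 3s, [PO4^3-] = 0.0030 + 2s ≈ 0.0030 (common-ion effect: PO4^3- is already 0.0030 M).
Ksp ≈ (3s)^3 × (0.0030)^2
s = 1.7 × 10^-10 M
Check: 2s = 3.5 × 10^-10 ≪ 0.0030, so the approximation is valid.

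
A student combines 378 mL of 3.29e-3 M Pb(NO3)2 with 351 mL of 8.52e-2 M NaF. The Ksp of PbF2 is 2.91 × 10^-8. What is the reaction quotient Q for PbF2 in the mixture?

Total volume = 378 + 351 = 729 mL.
[Pb^2+] = 3.29 × 10^-3 × (378/729) = 1.706 x 10^-3 M
[F^-] = 8.52 × 10^-2 × (351/729) = 4.102 x 10^-2 M
PbF2(s) ⇌ Pb^2+ + 2 F^-, so Q = [Pb^2+][F^-]^2
Q = (1.706 x 10^-3)(4.102 x 10^-2)^2 = 2.87 × 10^-6
Q > Ksp, so PbF2 will precipitate.

2.87 × 10^-6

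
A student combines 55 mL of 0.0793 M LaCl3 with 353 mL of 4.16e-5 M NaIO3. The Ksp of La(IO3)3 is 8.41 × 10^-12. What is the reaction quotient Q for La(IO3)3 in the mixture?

4.98 × 10^-16

Total volume = 55 + 353 = 408 mL.
[La^3+] = 7.93 × 10^-2 × (55/408) = 1.069 x 10^-2 M
[IO3^-] = 4.16 x 10^-5 × (353/408) = 3.599 × 10^-5 M
La(IO3)3(s) ⇌ La^3+(aq) + 3 IO3^-(aq), so Q = [La^3+][IO3^-]^3
Q = (1.069 x 10^-2)(3.599 × 10^-5)^3 = 4.98 × 10^-16
Q < Ksp, so no precipitate of La(IO3)3 forms.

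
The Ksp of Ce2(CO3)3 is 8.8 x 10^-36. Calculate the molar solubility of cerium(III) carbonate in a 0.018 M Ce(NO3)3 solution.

Ce2(CO3)3(s) <=> 2 Ce^3+(aq) + 3 CO3^2-(aq)
Ksp = [Ce^3+]^2[CO3^2-]^3
Let s = moles of Ce2(CO3)3 that dissolve per litre. [Ce^3+] = 0.018 + 2s ≈ 0.018, [CO3^2-] = 3s (common-ion effect: Ce^3+ is already 0.018 M).
Ksp ≈ (0.018)^2 × (3s)^3
s = 1.0 x 10^-11 M
Check: 2s = 2.0 × 10^-11 ≪ 0.018, so the approximation is valid.

s = 1.0 x 10^-11 M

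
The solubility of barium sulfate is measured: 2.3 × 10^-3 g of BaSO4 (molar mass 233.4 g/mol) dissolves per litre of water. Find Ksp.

Ksp ≈ 9.7 x 10^-11

Molar solubility s = (2.3 x 10^-3 g/L) / (233.4 g/mol) = 9.85 x 10^-6 M.
BaSO4(s) ⇌ Ba^2+ + SO4^2-
With molar solubility s: [Ba^2+] = s, [SO4^2-] = s.
Ksp = [Ba^2+][SO4^2-]
Ksp = s × s = s^2
With s = 9.85 x 10^-6: Ksp = 9.7 × 10^-11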